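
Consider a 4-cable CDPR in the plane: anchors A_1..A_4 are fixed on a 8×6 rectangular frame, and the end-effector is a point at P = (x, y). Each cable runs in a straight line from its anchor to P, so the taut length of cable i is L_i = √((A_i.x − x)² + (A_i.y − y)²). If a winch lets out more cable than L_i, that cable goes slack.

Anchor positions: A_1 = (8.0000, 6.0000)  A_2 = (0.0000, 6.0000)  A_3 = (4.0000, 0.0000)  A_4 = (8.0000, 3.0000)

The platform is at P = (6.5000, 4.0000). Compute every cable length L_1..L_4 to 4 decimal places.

(2.5000, 6.8007, 4.7170, 1.8028)

L_1: Δ = A_1−P = (1.5000, 2.0000) → ‖Δ‖ = √6.2500 = 2.5000
L_2: Δ = A_2−P = (-6.5000, 2.0000) → ‖Δ‖ = √46.2500 = 6.8007
L_3: Δ = A_3−P = (-2.5000, -4.0000) → ‖Δ‖ = √22.2500 = 4.7170
L_4: Δ = A_4−P = (1.5000, -1.0000) → ‖Δ‖ = √3.2500 = 1.8028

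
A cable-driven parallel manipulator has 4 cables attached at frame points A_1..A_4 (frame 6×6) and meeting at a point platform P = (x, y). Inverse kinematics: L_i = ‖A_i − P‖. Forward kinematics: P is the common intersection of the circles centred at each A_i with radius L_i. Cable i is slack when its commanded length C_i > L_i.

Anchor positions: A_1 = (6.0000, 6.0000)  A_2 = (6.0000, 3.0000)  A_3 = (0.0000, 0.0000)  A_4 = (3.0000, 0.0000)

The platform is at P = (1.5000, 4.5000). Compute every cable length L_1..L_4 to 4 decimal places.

cable 1: Δx=4.5000, Δy=1.5000; L_1 = √(Δx²+Δy²) = 4.7434
cable 2: Δx=4.5000, Δy=-1.5000; L_2 = √(Δx²+Δy²) = 4.7434
cable 3: Δx=-1.5000, Δy=-4.5000; L_3 = √(Δx²+Δy²) = 4.7434
cable 4: Δx=1.5000, Δy=-4.5000; L_4 = √(Δx²+Δy²) = 4.7434

(4.7434, 4.7434, 4.7434, 4.7434)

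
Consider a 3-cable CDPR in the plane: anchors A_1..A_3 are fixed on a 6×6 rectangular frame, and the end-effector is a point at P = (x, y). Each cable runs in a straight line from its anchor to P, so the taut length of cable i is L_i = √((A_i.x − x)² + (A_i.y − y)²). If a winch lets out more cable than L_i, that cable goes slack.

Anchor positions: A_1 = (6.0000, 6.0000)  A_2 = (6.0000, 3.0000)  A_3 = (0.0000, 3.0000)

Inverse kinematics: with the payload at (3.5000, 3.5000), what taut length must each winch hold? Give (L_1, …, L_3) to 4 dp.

L_1 = √((6.0000−3.5000)² + (6.0000−3.5000)²) = 3.5355
L_2 = √((6.0000−3.5000)² + (3.0000−3.5000)²) = 2.5495
L_3 = √((0.0000−3.5000)² + (3.0000−3.5000)²) = 3.5355

(3.5355, 2.5495, 3.5355)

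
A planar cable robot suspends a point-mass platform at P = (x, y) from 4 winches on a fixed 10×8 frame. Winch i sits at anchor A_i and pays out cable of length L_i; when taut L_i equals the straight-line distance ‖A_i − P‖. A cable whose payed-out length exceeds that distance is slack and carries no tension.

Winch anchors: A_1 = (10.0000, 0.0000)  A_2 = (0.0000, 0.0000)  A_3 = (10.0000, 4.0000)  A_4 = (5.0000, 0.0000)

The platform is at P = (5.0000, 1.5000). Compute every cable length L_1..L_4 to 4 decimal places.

(5.2202, 5.2202, 5.5902, 1.5000)

cable 1: Δx=5.0000, Δy=-1.5000; L_1 = √(Δx²+Δy²) = 5.2202
cable 2: Δx=-5.0000, Δy=-1.5000; L_2 = √(Δx²+Δy²) = 5.2202
cable 3: Δx=5.0000, Δy=2.5000; L_3 = √(Δx²+Δy²) = 5.5902
cable 4: Δx=0.0000, Δy=-1.5000; L_4 = √(Δx²+Δy²) = 1.5000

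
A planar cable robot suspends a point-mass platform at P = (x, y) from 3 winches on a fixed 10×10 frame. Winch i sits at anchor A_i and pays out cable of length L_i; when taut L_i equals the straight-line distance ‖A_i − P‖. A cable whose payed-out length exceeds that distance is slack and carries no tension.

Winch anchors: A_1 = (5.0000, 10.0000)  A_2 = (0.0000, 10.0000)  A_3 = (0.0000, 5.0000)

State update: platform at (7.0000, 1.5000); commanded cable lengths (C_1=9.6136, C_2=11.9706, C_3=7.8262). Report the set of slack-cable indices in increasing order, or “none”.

i=1: geometric 8.7321 vs commanded 9.6136 ⇒ slack
i=2: geometric 11.0114 vs commanded 11.9706 ⇒ slack
i=3: geometric 7.8262 vs commanded 7.8262 ⇒ taut

1, 2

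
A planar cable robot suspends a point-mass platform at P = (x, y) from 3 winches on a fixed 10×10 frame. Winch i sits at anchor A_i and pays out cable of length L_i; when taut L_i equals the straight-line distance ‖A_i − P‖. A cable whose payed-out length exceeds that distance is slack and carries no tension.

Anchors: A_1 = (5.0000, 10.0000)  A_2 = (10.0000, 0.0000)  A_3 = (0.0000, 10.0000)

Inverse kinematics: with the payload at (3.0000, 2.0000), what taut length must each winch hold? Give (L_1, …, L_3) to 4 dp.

(8.2462, 7.2801, 8.5440)

cable 1: Δx=2.0000, Δy=8.0000; L_1 = √(Δx²+Δy²) = 8.2462
cable 2: Δx=7.0000, Δy=-2.0000; L_2 = √(Δx²+Δy²) = 7.2801
cable 3: Δx=-3.0000, Δy=8.0000; L_3 = √(Δx²+Δy²) = 8.5440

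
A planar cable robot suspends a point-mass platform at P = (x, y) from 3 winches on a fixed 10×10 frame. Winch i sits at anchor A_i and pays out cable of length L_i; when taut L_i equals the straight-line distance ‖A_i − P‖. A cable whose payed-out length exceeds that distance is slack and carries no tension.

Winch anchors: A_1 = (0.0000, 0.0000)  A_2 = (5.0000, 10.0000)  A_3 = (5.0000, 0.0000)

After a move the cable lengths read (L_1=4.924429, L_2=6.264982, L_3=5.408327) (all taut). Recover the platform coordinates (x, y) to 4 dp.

each cable: (A_i−P)·(A_i−P) = L_i²; let k_i = ‖A_i‖²−L_i²
k_1 = 0.0000+0.0000−24.2500 = -24.2500
row 1: -10.0000x − 20.0000y = -110.0000  (k_2=85.7500)
row 2: -10.0000x + 0.0000y = -20.0000  (k_3=-4.2500)
Cramer on rows 1–2 → x = 2.0000, y = 4.5000

(2.0000, 4.5000)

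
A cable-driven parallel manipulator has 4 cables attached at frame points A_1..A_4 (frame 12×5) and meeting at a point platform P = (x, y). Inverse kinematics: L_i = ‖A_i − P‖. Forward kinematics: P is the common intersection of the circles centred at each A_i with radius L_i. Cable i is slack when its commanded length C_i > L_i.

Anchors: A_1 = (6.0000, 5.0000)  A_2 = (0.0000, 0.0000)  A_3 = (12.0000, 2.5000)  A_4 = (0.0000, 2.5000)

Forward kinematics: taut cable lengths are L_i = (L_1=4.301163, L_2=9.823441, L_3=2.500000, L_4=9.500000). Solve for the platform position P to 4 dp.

expand ‖A_i−P‖²=L_i² and subtract eq 1 (c_i ≔ ‖A_i‖²−L_i²)
c_1 = 36.0000+25.0000−18.5000 = 42.5000
eq1−eq2 → [12.0000  10.0000]·P = 139.0000
eq1−eq3 → [-12.0000  5.0000]·P = -101.5000
eq1−eq4 → [12.0000  5.0000]·P = 126.5000
2×2 solve → P = (9.5000, 2.5000)
check cable 4: ‖A_4−P‖² = 90.2500 ≈ L_4² = 90.2500 ✓

(9.5000, 2.5000)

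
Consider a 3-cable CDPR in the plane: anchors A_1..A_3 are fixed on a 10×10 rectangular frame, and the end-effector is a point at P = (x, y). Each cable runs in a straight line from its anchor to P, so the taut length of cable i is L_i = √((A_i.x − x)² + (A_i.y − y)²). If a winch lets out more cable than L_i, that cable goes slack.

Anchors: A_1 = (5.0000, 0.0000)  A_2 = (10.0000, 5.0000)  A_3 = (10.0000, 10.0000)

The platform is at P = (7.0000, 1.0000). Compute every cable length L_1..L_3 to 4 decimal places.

cable 1: Δx=-2.0000, Δy=-1.0000; L_1 = √(Δx²+Δy²) = 2.2361
cable 2: Δx=3.0000, Δy=4.0000; L_2 = √(Δx²+Δy²) = 5.0000
cable 3: Δx=3.0000, Δy=9.0000; L_3 = √(Δx²+Δy²) = 9.4868

(2.2361, 5.0000, 9.4868)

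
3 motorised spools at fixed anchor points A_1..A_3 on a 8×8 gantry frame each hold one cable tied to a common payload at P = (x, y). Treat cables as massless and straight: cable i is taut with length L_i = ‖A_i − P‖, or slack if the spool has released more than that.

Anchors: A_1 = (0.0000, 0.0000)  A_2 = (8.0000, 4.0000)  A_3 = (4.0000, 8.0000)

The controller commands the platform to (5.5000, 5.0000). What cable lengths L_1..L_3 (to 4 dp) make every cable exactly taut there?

L_1: Δ = A_1−P = (-5.5000, -5.0000) → ‖Δ‖ = √55.2500 = 7.4330
L_2: Δ = A_2−P = (2.5000, -1.0000) → ‖Δ‖ = √7.2500 = 2.6926
L_3: Δ = A_3−P = (-1.5000, 3.0000) → ‖Δ‖ = √11.2500 = 3.3541

(7.4330, 2.6926, 3.3541)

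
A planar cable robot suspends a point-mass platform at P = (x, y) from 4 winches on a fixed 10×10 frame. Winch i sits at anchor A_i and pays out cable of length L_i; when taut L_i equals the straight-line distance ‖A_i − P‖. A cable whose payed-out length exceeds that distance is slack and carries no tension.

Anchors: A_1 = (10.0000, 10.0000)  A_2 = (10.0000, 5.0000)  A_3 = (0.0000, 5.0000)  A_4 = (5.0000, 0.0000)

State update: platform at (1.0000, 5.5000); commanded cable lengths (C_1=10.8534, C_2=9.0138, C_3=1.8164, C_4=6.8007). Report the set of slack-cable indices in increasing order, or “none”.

cable 1: √((9.0000)²+(4.5000)²)=10.0623, C_1=10.8534: slack
cable 2: √((9.0000)²+(-0.5000)²)=9.0139, C_2=9.0138: taut
cable 3: √((-1.0000)²+(-0.5000)²)=1.1180, C_3=1.8164: slack
cable 4: √((4.0000)²+(-5.5000)²)=6.8007, C_4=6.8007: taut

1, 3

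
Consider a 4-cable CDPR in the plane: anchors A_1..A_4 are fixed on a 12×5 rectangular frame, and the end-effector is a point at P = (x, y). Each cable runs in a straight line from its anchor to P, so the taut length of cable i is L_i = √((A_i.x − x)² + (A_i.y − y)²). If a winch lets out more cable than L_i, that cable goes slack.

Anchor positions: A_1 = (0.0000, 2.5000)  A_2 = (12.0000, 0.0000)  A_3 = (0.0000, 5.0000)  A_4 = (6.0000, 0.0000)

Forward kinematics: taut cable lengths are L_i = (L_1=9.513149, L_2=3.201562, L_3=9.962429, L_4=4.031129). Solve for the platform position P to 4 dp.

(9.5000, 2.0000)

expand ‖A_i−P‖²=L_i² and subtract eq 1 (q_i ≔ ‖A_i‖²−L_i²)
q_1 = 0.0000+6.2500−90.5000 = -84.2500
eq1−eq2 → [-24.0000  5.0000]·P = -218.0000
eq1−eq3 → [0.0000  -5.0000]·P = -10.0000
eq1−eq4 → [-12.0000  5.0000]·P = -104.0000
2×2 solve → P = (9.5000, 2.0000)
check cable 4: ‖A_4−P‖² = 16.2500 ≈ L_4² = 16.2500 ✓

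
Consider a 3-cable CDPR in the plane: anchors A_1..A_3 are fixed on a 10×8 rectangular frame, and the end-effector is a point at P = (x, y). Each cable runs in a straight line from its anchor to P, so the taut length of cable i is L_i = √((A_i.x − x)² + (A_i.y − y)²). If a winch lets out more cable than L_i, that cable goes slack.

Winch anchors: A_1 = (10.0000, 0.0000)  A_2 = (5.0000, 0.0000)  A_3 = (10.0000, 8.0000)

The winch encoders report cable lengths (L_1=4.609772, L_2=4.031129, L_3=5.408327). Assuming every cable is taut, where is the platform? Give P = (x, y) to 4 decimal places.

(7.0000, 3.5000)

circle eqns → linear via eq_j − eq_1; set c_j = A_j·A_j − L_j²
c_1 = 100.0000+0.0000−21.2500 = 78.7500
10.0000·x + 0.0000·y = c_1−c_2 = 70.0000
0.0000·x − 16.0000·y = c_1−c_3 = -56.0000
solve first two rows → x=7.0000, y=3.5000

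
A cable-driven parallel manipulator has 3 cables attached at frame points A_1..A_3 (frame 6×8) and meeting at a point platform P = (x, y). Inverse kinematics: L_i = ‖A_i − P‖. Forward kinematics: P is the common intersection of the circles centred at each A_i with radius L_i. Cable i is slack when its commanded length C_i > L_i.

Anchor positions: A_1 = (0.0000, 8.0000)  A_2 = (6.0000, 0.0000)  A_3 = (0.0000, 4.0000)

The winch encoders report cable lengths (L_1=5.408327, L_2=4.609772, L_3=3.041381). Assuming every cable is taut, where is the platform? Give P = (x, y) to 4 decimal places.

expand ‖A_i−P‖²=L_i² and subtract eq 1 (q_i ≔ ‖A_i‖²−L_i²)
q_1 = 0.0000+64.0000−29.2500 = 34.7500
eq1−eq2 → [-12.0000  16.0000]·P = 20.0000
eq1−eq3 → [0.0000  8.0000]·P = 28.0000
2×2 solve → P = (3.0000, 3.5000)

(3.0000, 3.5000)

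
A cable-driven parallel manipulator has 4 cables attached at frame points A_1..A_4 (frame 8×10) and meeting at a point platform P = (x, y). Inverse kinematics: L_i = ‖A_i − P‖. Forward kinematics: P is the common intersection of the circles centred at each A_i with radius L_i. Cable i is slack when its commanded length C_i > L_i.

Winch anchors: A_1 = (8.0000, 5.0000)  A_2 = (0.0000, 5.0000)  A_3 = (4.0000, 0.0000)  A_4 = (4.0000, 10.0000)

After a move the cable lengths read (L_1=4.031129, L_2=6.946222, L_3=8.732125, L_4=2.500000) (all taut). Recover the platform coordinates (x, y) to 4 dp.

circle eqns → linear via eq_j − eq_1; set c_j = A_j·A_j − L_j²
c_1 = 64.0000+25.0000−16.2500 = 72.7500
16.0000·x + 0.0000·y = c_1−c_2 = 96.0000
8.0000·x + 10.0000·y = c_1−c_3 = 133.0000
8.0000·x − 10.0000·y = c_1−c_4 = -37.0000
solve first two rows → x=6.0000, y=8.5000
check cable 4: ‖A_4−P‖² = 6.2500 ≈ L_4² = 6.2500 ✓

(6.0000, 8.5000)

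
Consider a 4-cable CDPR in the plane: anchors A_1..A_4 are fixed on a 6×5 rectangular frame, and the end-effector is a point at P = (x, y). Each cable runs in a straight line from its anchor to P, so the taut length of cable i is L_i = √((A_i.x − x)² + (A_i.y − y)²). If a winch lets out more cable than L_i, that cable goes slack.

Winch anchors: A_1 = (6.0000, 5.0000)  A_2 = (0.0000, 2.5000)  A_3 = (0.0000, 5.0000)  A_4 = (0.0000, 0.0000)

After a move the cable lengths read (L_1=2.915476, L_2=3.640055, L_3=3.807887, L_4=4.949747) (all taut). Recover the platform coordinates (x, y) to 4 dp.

(3.5000, 3.5000)

each cable: (A_i−P)·(A_i−P) = L_i²; let q_i = ‖A_i‖²−L_i²
q_1 = 36.0000+25.0000−8.5000 = 52.5000
row 1: 12.0000x + 5.0000y = 59.5000  (q_2=-7.0000)
row 2: 12.0000x + 0.0000y = 42.0000  (q_3=10.5000)
row 3: 12.0000x + 10.0000y = 77.0000  (q_4=-24.5000)
Cramer on rows 1–2 → x = 3.5000, y = 3.5000
check cable 4: ‖A_4−P‖² = 24.5000 ≈ L_4² = 24.5000 ✓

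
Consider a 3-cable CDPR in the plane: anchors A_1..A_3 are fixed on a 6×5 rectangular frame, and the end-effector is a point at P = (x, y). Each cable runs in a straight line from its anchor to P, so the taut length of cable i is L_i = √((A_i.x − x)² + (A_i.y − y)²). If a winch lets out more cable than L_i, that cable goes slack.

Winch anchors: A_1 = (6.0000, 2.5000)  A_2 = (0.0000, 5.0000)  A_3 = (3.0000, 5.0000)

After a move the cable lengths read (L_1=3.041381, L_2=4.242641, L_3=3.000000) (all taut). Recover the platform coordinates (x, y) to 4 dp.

(3.0000, 2.0000)

circle eqns → linear via eq_j − eq_1; set c_j = A_j·A_j − L_j²
c_1 = 36.0000+6.2500−9.2500 = 33.0000
12.0000·x − 5.0000·y = c_1−c_2 = 26.0000
6.0000·x − 5.0000·y = c_1−c_3 = 8.0000
solve first two rows → x=3.0000, y=2.0000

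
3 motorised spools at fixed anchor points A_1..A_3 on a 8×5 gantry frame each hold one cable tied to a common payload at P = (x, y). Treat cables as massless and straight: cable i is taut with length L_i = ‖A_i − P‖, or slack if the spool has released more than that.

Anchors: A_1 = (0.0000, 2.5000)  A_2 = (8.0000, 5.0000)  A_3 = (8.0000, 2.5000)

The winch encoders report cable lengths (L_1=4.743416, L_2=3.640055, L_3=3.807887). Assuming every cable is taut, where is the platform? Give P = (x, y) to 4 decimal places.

(4.5000, 4.0000)

each cable: (A_i−P)·(A_i−P) = L_i²; let q_i = ‖A_i‖²−L_i²
q_1 = 0.0000+6.2500−22.5000 = -16.2500
row 1: -16.0000x − 5.0000y = -92.0000  (q_2=75.7500)
row 2: -16.0000x + 0.0000y = -72.0000  (q_3=55.7500)
Cramer on rows 1–2 → x = 4.5000, y = 4.0000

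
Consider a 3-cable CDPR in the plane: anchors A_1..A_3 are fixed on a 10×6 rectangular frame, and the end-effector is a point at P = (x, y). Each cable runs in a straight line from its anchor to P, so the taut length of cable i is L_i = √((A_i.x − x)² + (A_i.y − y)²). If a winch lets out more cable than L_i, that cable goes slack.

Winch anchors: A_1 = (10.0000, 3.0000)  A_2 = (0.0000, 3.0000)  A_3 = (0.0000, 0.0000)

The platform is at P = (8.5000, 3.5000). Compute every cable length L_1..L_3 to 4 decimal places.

(1.5811, 8.5147, 9.1924)

L_1 = √((10.0000−8.5000)² + (3.0000−3.5000)²) = 1.5811
L_2 = √((0.0000−8.5000)² + (3.0000−3.5000)²) = 8.5147
L_3 = √((0.0000−8.5000)² + (0.0000−3.5000)²) = 9.1924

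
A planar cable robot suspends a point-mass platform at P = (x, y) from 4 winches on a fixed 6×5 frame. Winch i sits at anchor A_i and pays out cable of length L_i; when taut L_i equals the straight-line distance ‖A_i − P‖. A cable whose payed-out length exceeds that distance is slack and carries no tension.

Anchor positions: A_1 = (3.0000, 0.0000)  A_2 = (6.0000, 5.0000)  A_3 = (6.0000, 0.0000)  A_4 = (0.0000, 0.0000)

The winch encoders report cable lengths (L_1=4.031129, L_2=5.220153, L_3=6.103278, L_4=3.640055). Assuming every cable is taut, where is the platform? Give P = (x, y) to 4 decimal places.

each cable: (A_i−P)·(A_i−P) = L_i²; let k_i = ‖A_i‖²−L_i²
k_1 = 9.0000+0.0000−16.2500 = -7.2500
row 1: -6.0000x − 10.0000y = -41.0000  (k_2=33.7500)
row 2: -6.0000x + 0.0000y = -6.0000  (k_3=-1.2500)
row 3: 6.0000x + 0.0000y = 6.0000  (k_4=-13.2500)
Cramer on rows 1–2 → x = 1.0000, y = 3.5000
check cable 4: ‖A_4−P‖² = 13.2500 ≈ L_4² = 13.2500 ✓

(1.0000, 3.5000)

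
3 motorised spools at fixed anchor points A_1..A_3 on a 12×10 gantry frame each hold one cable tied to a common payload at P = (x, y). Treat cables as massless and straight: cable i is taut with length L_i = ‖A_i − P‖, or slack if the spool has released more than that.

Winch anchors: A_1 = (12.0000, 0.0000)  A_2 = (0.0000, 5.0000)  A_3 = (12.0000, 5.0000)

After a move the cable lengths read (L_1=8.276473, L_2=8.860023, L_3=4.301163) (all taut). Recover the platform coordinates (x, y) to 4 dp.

each cable: (A_i−P)·(A_i−P) = L_i²; let k_i = ‖A_i‖²−L_i²
k_1 = 144.0000+0.0000−68.5000 = 75.5000
row 1: 24.0000x − 10.0000y = 129.0000  (k_2=-53.5000)
row 2: 0.0000x − 10.0000y = -75.0000  (k_3=150.5000)
Cramer on rows 1–2 → x = 8.5000, y = 7.5000

(8.5000, 7.5000)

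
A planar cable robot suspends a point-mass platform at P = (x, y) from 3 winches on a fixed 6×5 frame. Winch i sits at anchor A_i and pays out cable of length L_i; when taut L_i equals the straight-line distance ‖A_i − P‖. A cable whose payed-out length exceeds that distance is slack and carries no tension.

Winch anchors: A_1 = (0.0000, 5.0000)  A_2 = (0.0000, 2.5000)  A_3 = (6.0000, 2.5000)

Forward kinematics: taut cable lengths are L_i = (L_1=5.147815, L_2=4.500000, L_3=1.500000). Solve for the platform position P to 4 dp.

(4.5000, 2.5000)

expand ‖A_i−P‖²=L_i² and subtract eq 1 (k_i ≔ ‖A_i‖²−L_i²)
k_1 = 0.0000+25.0000−26.5000 = -1.5000
eq1−eq2 → [0.0000  5.0000]·P = 12.5000
eq1−eq3 → [-12.0000  5.0000]·P = -41.5000
2×2 solve → P = (4.5000, 2.5000)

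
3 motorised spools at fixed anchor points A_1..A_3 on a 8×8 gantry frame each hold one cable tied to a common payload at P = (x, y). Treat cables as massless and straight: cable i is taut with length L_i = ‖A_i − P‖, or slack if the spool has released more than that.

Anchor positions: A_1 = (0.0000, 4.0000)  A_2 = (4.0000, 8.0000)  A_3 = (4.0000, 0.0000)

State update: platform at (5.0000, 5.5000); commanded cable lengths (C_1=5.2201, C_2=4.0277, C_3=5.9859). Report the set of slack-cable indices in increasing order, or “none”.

2, 3

i=1: geometric 5.2202 vs commanded 5.2201 ⇒ taut
i=2: geometric 2.6926 vs commanded 4.0277 ⇒ slack
i=3: geometric 5.5902 vs commanded 5.9859 ⇒ slack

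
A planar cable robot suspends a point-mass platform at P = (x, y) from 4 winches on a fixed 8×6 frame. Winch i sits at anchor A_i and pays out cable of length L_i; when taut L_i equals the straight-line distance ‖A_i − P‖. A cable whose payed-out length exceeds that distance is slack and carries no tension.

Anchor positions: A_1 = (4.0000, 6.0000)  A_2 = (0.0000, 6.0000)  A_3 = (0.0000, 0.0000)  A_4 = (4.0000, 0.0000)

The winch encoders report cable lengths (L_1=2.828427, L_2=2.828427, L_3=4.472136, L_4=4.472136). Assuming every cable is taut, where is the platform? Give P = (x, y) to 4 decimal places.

(2.0000, 4.0000)

circle eqns → linear via eq_j − eq_1; set q_j = A_j·A_j − L_j²
q_1 = 16.0000+36.0000−8.0000 = 44.0000
8.0000·x + 0.0000·y = q_1−q_2 = 16.0000
8.0000·x + 12.0000·y = q_1−q_3 = 64.0000
0.0000·x + 12.0000·y = q_1−q_4 = 48.0000
solve first two rows → x=2.0000, y=4.0000
check cable 4: ‖A_4−P‖² = 20.0000 ≈ L_4² = 20.0000 ✓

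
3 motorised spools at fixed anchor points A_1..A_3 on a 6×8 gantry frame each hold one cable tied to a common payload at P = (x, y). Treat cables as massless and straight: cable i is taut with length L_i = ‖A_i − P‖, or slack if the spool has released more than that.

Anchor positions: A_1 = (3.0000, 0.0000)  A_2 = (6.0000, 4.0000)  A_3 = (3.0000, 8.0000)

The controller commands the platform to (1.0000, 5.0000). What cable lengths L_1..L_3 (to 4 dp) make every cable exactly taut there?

(5.3852, 5.0990, 3.6056)

L_1 = √((3.0000−1.0000)² + (0.0000−5.0000)²) = 5.3852
L_2 = √((6.0000−1.0000)² + (4.0000−5.0000)²) = 5.0990
L_3 = √((3.0000−1.0000)² + (8.0000−5.0000)²) = 3.6056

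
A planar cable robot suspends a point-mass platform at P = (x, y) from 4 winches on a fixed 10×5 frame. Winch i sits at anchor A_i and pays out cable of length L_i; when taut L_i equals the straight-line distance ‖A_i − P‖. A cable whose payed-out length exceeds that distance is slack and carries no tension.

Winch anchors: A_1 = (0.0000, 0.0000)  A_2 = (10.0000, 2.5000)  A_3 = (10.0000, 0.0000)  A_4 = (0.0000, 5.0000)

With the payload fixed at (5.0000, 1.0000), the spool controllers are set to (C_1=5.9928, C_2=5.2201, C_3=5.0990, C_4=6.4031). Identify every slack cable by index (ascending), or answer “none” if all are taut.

i=1: geometric 5.0990 vs commanded 5.9928 ⇒ slack
i=2: geometric 5.2202 vs commanded 5.2201 ⇒ taut
i=3: geometric 5.0990 vs commanded 5.0990 ⇒ taut
i=4: geometric 6.4031 vs commanded 6.4031 ⇒ taut

1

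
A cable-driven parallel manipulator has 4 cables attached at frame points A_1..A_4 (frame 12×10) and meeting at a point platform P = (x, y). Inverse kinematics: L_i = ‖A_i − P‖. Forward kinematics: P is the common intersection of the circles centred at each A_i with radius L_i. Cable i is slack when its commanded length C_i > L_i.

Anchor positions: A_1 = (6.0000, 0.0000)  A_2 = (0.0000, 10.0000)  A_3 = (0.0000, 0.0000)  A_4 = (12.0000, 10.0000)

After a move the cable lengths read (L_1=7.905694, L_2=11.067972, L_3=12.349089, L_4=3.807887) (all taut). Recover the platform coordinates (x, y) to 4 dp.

expand ‖A_i−P‖²=L_i² and subtract eq 1 (c_i ≔ ‖A_i‖²−L_i²)
c_1 = 36.0000+0.0000−62.5000 = -26.5000
eq1−eq2 → [12.0000  -20.0000]·P = -4.0000
eq1−eq3 → [12.0000  0.0000]·P = 126.0000
eq1−eq4 → [-12.0000  -20.0000]·P = -256.0000
2×2 solve → P = (10.5000, 6.5000)
check cable 4: ‖A_4−P‖² = 14.5000 ≈ L_4² = 14.5000 ✓

(10.5000, 6.5000)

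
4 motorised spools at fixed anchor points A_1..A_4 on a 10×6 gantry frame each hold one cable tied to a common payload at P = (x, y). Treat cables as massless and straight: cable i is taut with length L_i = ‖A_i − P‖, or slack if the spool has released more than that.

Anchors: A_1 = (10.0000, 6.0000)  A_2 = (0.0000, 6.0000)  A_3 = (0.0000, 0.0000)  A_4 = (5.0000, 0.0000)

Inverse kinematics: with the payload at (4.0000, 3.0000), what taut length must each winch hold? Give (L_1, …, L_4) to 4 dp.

L_1: Δ = A_1−P = (6.0000, 3.0000) → ‖Δ‖ = √45.0000 = 6.7082
L_2: Δ = A_2−P = (-4.0000, 3.0000) → ‖Δ‖ = √25.0000 = 5.0000
L_3: Δ = A_3−P = (-4.0000, -3.0000) → ‖Δ‖ = √25.0000 = 5.0000
L_4: Δ = A_4−P = (1.0000, -3.0000) → ‖Δ‖ = √10.0000 = 3.1623

(6.7082, 5.0000, 5.0000, 3.1623)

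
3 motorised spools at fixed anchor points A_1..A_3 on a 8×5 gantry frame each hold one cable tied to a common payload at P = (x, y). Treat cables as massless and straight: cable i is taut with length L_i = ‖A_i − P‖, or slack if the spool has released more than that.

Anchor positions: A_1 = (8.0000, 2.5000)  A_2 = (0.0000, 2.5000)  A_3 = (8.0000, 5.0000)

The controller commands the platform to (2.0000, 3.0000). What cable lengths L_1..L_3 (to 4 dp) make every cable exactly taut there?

L_1 = √((8.0000−2.0000)² + (2.5000−3.0000)²) = 6.0208
L_2 = √((0.0000−2.0000)² + (2.5000−3.0000)²) = 2.0616
L_3 = √((8.0000−2.0000)² + (5.0000−3.0000)²) = 6.3246

(6.0208, 2.0616, 6.3246)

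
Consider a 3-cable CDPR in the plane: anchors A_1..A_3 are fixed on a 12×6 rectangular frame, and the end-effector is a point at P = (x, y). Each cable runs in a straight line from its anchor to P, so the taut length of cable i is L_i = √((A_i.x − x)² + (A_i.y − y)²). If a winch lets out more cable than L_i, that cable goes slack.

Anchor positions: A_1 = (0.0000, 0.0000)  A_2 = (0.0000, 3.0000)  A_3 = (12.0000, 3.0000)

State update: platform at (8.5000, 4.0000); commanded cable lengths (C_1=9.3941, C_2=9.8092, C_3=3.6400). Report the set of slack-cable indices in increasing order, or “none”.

cable 1: √((-8.5000)²+(-4.0000)²)=9.3941, C_1=9.3941: taut
cable 2: √((-8.5000)²+(-1.0000)²)=8.5586, C_2=9.8092: slack
cable 3: √((3.5000)²+(-1.0000)²)=3.6401, C_3=3.6400: taut

2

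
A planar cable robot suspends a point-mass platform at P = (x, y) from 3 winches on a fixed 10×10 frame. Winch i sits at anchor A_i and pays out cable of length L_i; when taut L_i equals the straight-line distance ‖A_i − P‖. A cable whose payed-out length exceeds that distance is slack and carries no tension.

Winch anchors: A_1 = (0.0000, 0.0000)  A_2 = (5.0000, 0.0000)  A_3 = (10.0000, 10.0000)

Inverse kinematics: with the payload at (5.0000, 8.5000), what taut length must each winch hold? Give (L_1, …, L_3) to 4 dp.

L_1 = √((0.0000−5.0000)² + (0.0000−8.5000)²) = 9.8615
L_2 = √((5.0000−5.0000)² + (0.0000−8.5000)²) = 8.5000
L_3 = √((10.0000−5.0000)² + (10.0000−8.5000)²) = 5.2202

(9.8615, 8.5000, 5.2202)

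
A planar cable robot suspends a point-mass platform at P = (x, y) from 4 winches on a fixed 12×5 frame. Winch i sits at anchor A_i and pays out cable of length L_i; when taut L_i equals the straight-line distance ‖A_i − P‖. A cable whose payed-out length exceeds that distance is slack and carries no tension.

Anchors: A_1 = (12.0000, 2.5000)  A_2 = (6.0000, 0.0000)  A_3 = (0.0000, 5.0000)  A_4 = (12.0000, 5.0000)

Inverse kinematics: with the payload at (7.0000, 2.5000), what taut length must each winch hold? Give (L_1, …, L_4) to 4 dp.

cable 1: Δx=5.0000, Δy=0.0000; L_1 = √(Δx²+Δy²) = 5.0000
cable 2: Δx=-1.0000, Δy=-2.5000; L_2 = √(Δx²+Δy²) = 2.6926
cable 3: Δx=-7.0000, Δy=2.5000; L_3 = √(Δx²+Δy²) = 7.4330
cable 4: Δx=5.0000, Δy=2.5000; L_4 = √(Δx²+Δy²) = 5.5902

(5.0000, 2.6926, 7.4330, 5.5902)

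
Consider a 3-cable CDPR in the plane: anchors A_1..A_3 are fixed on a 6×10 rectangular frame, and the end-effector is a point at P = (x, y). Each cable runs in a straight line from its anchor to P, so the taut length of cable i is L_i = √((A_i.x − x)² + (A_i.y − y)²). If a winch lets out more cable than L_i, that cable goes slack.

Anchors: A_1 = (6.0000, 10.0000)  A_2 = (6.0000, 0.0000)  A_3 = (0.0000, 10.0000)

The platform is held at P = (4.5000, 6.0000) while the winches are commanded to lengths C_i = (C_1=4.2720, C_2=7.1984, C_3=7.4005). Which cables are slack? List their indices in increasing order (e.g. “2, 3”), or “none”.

2, 3

cable 1: L_1 = ‖A_1−P‖ = 4.2720;  C_1 = 4.2720 → taut
cable 2: L_2 = ‖A_2−P‖ = 6.1847;  C_2 = 7.1984 → slack
cable 3: L_3 = ‖A_3−P‖ = 6.0208;  C_3 = 7.4005 → slack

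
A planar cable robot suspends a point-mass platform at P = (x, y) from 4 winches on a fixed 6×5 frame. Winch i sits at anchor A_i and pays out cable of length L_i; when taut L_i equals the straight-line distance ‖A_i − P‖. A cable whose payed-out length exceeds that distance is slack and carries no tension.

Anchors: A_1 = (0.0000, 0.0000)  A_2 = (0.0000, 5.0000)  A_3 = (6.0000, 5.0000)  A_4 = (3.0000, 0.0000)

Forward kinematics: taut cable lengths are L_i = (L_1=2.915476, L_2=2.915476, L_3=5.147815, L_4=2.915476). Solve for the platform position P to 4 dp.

(1.5000, 2.5000)

expand ‖A_i−P‖²=L_i² and subtract eq 1 (c_i ≔ ‖A_i‖²−L_i²)
c_1 = 0.0000+0.0000−8.5000 = -8.5000
eq1−eq2 → [0.0000  -10.0000]·P = -25.0000
eq1−eq3 → [-12.0000  -10.0000]·P = -43.0000
eq1−eq4 → [-6.0000  0.0000]·P = -9.0000
2×2 solve → P = (1.5000, 2.5000)
check cable 4: ‖A_4−P‖² = 8.5000 ≈ L_4² = 8.5000 ✓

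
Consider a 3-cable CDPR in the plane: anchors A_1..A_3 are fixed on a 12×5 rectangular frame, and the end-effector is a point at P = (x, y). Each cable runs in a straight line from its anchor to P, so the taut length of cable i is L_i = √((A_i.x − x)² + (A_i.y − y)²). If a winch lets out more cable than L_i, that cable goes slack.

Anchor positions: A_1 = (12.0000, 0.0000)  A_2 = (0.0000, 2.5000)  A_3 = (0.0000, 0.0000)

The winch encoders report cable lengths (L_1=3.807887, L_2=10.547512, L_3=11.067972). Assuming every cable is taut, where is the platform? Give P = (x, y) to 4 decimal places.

(10.5000, 3.5000)

expand ‖A_i−P‖²=L_i² and subtract eq 1 (c_i ≔ ‖A_i‖²−L_i²)
c_1 = 144.0000+0.0000−14.5000 = 129.5000
eq1−eq2 → [24.0000  -5.0000]·P = 234.5000
eq1−eq3 → [24.0000  0.0000]·P = 252.0000
2×2 solve → P = (10.5000, 3.5000)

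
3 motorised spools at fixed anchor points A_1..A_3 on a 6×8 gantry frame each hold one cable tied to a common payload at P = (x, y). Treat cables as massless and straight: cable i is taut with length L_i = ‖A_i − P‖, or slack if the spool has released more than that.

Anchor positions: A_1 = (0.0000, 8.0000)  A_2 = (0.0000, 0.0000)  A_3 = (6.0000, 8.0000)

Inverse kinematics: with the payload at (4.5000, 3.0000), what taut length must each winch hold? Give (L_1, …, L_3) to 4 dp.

(6.7268, 5.4083, 5.2202)

L_1 = √((0.0000−4.5000)² + (8.0000−3.0000)²) = 6.7268
L_2 = √((0.0000−4.5000)² + (0.0000−3.0000)²) = 5.4083
L_3 = √((6.0000−4.5000)² + (8.0000−3.0000)²) = 5.2202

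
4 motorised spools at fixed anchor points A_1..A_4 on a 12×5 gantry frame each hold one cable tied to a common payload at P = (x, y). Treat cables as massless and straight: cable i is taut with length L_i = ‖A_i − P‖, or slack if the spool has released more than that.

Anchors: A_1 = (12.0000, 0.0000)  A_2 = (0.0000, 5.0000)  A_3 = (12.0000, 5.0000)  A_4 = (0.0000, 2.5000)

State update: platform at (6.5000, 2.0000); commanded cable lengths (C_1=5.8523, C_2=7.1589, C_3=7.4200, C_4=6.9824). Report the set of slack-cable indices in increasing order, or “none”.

3, 4

cable 1: L_1 = ‖A_1−P‖ = 5.8523;  C_1 = 5.8523 → taut
cable 2: L_2 = ‖A_2−P‖ = 7.1589;  C_2 = 7.1589 → taut
cable 3: L_3 = ‖A_3−P‖ = 6.2650;  C_3 = 7.4200 → slack
cable 4: L_4 = ‖A_4−P‖ = 6.5192;  C_4 = 6.9824 → slack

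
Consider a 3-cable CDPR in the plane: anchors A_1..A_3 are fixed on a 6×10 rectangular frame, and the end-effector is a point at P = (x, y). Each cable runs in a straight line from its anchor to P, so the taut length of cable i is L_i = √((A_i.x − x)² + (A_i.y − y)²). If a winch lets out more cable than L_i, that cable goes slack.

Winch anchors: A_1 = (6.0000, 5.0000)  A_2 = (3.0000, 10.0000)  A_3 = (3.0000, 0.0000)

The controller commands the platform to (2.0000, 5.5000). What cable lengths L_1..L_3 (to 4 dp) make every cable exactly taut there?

(4.0311, 4.6098, 5.5902)

L_1: Δ = A_1−P = (4.0000, -0.5000) → ‖Δ‖ = √16.2500 = 4.0311
L_2: Δ = A_2−P = (1.0000, 4.5000) → ‖Δ‖ = √21.2500 = 4.6098
L_3: Δ = A_3−P = (1.0000, -5.5000) → ‖Δ‖ = √31.2500 = 5.5902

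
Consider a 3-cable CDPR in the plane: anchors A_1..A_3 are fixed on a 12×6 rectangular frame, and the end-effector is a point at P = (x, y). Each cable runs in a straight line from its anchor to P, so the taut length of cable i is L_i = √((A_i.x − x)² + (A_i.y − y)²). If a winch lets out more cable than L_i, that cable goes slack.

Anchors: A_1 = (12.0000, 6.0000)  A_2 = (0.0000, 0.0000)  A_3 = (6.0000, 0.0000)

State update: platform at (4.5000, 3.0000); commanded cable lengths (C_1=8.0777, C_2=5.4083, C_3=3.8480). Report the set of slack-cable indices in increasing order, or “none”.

3

cable 1: √((7.5000)²+(3.0000)²)=8.0777, C_1=8.0777: taut
cable 2: √((-4.5000)²+(-3.0000)²)=5.4083, C_2=5.4083: taut
cable 3: √((1.5000)²+(-3.0000)²)=3.3541, C_3=3.8480: slack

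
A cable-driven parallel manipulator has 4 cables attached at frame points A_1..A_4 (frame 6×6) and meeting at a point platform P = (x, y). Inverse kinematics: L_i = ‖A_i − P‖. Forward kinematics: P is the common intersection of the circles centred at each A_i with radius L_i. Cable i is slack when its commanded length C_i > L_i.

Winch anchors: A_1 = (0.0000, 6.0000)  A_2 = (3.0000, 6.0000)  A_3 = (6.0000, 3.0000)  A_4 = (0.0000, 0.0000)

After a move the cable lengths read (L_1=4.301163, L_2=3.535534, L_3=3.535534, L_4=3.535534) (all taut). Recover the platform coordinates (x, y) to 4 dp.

each cable: (A_i−P)·(A_i−P) = L_i²; let c_i = ‖A_i‖²−L_i²
c_1 = 0.0000+36.0000−18.5000 = 17.5000
row 1: -6.0000x + 0.0000y = -15.0000  (c_2=32.5000)
row 2: -12.0000x + 6.0000y = -15.0000  (c_3=32.5000)
row 3: 0.0000x + 12.0000y = 30.0000  (c_4=-12.5000)
Cramer on rows 1–2 → x = 2.5000, y = 2.5000
check cable 4: ‖A_4−P‖² = 12.5000 ≈ L_4² = 12.5000 ✓

(2.5000, 2.5000)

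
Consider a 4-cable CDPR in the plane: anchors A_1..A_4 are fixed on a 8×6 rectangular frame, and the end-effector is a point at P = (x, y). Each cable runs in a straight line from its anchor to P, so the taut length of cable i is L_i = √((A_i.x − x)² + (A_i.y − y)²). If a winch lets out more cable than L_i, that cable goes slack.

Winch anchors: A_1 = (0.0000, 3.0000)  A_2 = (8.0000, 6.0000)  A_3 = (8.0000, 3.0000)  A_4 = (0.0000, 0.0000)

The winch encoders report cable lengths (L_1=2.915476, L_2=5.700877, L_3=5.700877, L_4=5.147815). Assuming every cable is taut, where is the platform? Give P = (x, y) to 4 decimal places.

each cable: (A_i−P)·(A_i−P) = L_i²; let k_i = ‖A_i‖²−L_i²
k_1 = 0.0000+9.0000−8.5000 = 0.5000
row 1: -16.0000x − 6.0000y = -67.0000  (k_2=67.5000)
row 2: -16.0000x + 0.0000y = -40.0000  (k_3=40.5000)
row 3: 0.0000x + 6.0000y = 27.0000  (k_4=-26.5000)
Cramer on rows 1–2 → x = 2.5000, y = 4.5000
check cable 4: ‖A_4−P‖² = 26.5000 ≈ L_4² = 26.5000 ✓

(2.5000, 4.5000)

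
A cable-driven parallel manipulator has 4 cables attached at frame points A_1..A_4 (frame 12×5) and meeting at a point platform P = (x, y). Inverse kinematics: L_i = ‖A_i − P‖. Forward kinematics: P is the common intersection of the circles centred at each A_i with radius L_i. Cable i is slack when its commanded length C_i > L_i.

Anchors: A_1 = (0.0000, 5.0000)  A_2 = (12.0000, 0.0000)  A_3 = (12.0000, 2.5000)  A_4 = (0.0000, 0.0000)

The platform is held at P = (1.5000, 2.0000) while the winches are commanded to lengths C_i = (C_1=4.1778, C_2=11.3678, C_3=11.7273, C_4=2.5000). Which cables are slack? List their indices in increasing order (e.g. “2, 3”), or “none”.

1, 2, 3

i=1: geometric 3.3541 vs commanded 4.1778 ⇒ slack
i=2: geometric 10.6888 vs commanded 11.3678 ⇒ slack
i=3: geometric 10.5119 vs commanded 11.7273 ⇒ slack
i=4: geometric 2.5000 vs commanded 2.5000 ⇒ taut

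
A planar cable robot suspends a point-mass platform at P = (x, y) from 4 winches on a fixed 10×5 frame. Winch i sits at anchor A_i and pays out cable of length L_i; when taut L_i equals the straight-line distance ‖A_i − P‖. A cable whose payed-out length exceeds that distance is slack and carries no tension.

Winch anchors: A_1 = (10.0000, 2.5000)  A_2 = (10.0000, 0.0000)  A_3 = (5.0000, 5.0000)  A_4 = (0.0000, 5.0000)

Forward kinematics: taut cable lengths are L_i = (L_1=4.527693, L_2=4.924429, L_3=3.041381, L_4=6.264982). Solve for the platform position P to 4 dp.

(5.5000, 2.0000)

circle eqns → linear via eq_j − eq_1; set c_j = A_j·A_j − L_j²
c_1 = 100.0000+6.2500−20.5000 = 85.7500
0.0000·x + 5.0000·y = c_1−c_2 = 10.0000
10.0000·x − 5.0000·y = c_1−c_3 = 45.0000
20.0000·x − 5.0000·y = c_1−c_4 = 100.0000
solve first two rows → x=5.5000, y=2.0000
check cable 4: ‖A_4−P‖² = 39.2500 ≈ L_4² = 39.2500 ✓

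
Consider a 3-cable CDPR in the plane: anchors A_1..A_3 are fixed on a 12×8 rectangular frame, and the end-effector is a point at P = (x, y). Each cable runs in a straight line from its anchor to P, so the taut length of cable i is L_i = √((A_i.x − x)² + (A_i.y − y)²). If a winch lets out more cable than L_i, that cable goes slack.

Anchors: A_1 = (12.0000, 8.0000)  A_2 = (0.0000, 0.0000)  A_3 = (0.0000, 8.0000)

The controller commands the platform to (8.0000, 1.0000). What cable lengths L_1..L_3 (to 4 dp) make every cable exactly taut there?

L_1: Δ = A_1−P = (4.0000, 7.0000) → ‖Δ‖ = √65.0000 = 8.0623
L_2: Δ = A_2−P = (-8.0000, -1.0000) → ‖Δ‖ = √65.0000 = 8.0623
L_3: Δ = A_3−P = (-8.0000, 7.0000) → ‖Δ‖ = √113.0000 = 10.6301

(8.0623, 8.0623, 10.6301)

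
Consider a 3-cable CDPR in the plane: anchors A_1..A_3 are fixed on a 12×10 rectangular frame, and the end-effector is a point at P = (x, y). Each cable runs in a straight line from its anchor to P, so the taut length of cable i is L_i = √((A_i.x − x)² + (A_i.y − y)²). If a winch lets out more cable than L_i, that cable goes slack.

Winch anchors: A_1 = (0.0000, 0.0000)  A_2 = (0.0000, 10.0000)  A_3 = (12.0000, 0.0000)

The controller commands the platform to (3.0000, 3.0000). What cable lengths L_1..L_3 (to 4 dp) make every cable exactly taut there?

(4.2426, 7.6158, 9.4868)

cable 1: Δx=-3.0000, Δy=-3.0000; L_1 = √(Δx²+Δy²) = 4.2426
cable 2: Δx=-3.0000, Δy=7.0000; L_2 = √(Δx²+Δy²) = 7.6158
cable 3: Δx=9.0000, Δy=-3.0000; L_3 = √(Δx²+Δy²) = 9.4868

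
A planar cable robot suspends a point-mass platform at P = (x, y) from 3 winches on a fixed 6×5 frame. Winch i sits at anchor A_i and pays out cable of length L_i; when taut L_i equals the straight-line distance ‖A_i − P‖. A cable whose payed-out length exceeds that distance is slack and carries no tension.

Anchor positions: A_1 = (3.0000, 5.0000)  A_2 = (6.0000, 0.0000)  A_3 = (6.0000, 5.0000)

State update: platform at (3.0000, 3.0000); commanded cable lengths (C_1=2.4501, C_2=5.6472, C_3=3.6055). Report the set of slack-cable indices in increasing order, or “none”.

cable 1: √((0.0000)²+(2.0000)²)=2.0000, C_1=2.4501: slack
cable 2: √((3.0000)²+(-3.0000)²)=4.2426, C_2=5.6472: slack
cable 3: √((3.0000)²+(2.0000)²)=3.6056, C_3=3.6055: taut

1, 2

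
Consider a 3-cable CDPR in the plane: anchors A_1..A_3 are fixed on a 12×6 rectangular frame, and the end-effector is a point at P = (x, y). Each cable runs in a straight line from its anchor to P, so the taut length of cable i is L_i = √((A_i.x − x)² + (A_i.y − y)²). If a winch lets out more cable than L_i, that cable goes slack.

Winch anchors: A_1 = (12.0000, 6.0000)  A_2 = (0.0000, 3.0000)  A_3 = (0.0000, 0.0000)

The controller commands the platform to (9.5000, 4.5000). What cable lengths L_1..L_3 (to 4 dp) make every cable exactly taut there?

L_1: Δ = A_1−P = (2.5000, 1.5000) → ‖Δ‖ = √8.5000 = 2.9155
L_2: Δ = A_2−P = (-9.5000, -1.5000) → ‖Δ‖ = √92.5000 = 9.6177
L_3: Δ = A_3−P = (-9.5000, -4.5000) → ‖Δ‖ = √110.5000 = 10.5119

(2.9155, 9.6177, 10.5119)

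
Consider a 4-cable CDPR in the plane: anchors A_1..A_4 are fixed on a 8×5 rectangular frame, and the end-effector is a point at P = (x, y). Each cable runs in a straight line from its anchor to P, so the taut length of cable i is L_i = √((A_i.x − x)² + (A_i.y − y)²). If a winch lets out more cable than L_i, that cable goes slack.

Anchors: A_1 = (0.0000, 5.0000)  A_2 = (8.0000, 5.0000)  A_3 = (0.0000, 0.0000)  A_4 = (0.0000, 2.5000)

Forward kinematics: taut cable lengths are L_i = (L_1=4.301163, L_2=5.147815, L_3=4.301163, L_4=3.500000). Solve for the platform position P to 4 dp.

(3.5000, 2.5000)

circle eqns → linear via eq_j − eq_1; set c_j = A_j·A_j − L_j²
c_1 = 0.0000+25.0000−18.5000 = 6.5000
-16.0000·x + 0.0000·y = c_1−c_2 = -56.0000
0.0000·x + 10.0000·y = c_1−c_3 = 25.0000
0.0000·x + 5.0000·y = c_1−c_4 = 12.5000
solve first two rows → x=3.5000, y=2.5000
check cable 4: ‖A_4−P‖² = 12.2500 ≈ L_4² = 12.2500 ✓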